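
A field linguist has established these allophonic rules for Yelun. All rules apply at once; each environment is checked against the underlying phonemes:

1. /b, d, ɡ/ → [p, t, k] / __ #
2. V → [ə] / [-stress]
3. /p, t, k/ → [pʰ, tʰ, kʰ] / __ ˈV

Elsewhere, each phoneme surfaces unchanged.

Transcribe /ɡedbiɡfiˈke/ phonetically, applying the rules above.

/ɡ/ — word-initial; rule 1 does not apply here → [ɡ].
/e/ (between /ɡ/ and /d/) occurs in an unstressed syllable → [ə] by rule 2.
/d/ — between /e/ and /b/; rule 1 does not apply here → [d].
/b/ (between /d/ and /i/): rule 1 targets it, but not word-finally → unchanged [b].
/i/ meets the environment for rule 2 (in an unstressed syllable) → [ə].
/ɡ/ (between /i/ and /f/): rule 1 targets it, but not word-finally → unchanged [ɡ].
/f/ — not in any rule's target class → [f].
/i/ (between /f/ and /k/) occurs in an unstressed syllable → [ə] by rule 2.
/k/ (between /i/ and /e/): immediately before a stressed vowel, so rule 3 applies → [kʰ].
/e/ — word-final; rule 2 does not apply here → [e].

[ɡədbəɡfəˈkʰe]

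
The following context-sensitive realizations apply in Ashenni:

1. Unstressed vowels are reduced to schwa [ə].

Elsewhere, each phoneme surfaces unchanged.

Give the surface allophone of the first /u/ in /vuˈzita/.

/u/ meets the environment for rule 1 (in an unstressed syllable) → [ə].

[ə]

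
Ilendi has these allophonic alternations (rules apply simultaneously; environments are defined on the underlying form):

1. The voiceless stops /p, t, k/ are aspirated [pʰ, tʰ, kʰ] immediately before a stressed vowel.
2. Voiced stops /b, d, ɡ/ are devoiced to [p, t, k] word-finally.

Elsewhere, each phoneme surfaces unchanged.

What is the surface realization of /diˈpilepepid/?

/d/ (word-initial) is in the target of rule 2 but the environment (word-finally) is not met → [d].
/i/ stays [i].
/p/ (between /i/ and /i/): immediately before a stressed vowel, so rule 1 applies → [pʰ].
/i/ (between /p/ and /l/): no rule targets it → [i].
/l/ stays [l].
/e/ (between /l/ and /p/) is unaffected → [e].
/p/ — between /e/ and /e/; rule 1 does not apply here → [p].
/e/ — not in any rule's target class → [e].
/p/ (between /e/ and /i/): rule 1 targets it, but not immediately before a stressed vowel → unchanged [p].
/i/ (between /p/ and /d/): no rule targets it → [i].
/d/ (word-final) occurs word-finally → [t] by rule 2.

[diˈpʰilepepit]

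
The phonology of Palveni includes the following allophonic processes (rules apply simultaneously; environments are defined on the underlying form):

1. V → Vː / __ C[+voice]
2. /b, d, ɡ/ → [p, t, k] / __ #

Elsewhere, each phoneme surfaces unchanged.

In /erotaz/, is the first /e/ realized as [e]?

Rule 1 applies to /e/ (word-initial: before a voiced consonant) → [eː].
The actual realization is [eː], not [e].

No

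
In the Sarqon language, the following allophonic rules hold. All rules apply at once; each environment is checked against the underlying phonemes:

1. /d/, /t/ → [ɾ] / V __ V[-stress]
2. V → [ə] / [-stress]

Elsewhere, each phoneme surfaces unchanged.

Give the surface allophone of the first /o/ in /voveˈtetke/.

/o/ meets the environment for rule 2 (in an unstressed syllable) → [ə].

[ə]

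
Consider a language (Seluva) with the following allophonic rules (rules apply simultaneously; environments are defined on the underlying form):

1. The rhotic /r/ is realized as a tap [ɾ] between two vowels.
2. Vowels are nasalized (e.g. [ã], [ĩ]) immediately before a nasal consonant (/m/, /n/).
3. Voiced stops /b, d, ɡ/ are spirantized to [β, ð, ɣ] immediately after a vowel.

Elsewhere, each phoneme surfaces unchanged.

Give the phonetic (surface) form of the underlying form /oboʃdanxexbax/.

[oβoʃdãnxexbax]

/o/ (word-initial): rule 2 targets it, but not before a nasal consonant → unchanged [o].
/b/ — between /o/ and /o/, immediately after a vowel — surfaces as [β] (rule 3).
/o/ (between /b/ and /ʃ/): rule 2 targets it, but not before a nasal consonant → unchanged [o].
/ʃ/ — not in any rule's target class → [ʃ].
/d/ (between /ʃ/ and /a/): rule 3 targets it, but not immediately after a vowel → unchanged [d].
/a/ — between /d/ and /n/, before a nasal consonant — surfaces as [ã] (rule 2).
/n/ — not in any rule's target class → [n].
/x/ — not in any rule's target class → [x].
/e/ (between /x/ and /x/) is in the target of rule 2 but the environment (before a nasal consonant) is not met → [e].
/x/ stays [x].
/b/ (between /x/ and /a/) fails the environment for rule 3, so it stays [b].
/a/ (between /b/ and /x/): rule 2 targets it, but not before a nasal consonant → unchanged [a].
/x/ — not in any rule's target class → [x].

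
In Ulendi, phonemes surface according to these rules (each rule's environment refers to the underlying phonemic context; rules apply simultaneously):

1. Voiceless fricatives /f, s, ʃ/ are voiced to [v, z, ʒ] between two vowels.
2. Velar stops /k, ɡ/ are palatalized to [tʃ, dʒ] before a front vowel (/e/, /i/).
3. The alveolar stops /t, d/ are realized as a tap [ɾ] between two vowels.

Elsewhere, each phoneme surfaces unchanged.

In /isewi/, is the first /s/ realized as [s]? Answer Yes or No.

No

Rule 1 applies to /s/ (between /i/ and /e/: between two vowels) → [z].
The actual realization is [z], not [s].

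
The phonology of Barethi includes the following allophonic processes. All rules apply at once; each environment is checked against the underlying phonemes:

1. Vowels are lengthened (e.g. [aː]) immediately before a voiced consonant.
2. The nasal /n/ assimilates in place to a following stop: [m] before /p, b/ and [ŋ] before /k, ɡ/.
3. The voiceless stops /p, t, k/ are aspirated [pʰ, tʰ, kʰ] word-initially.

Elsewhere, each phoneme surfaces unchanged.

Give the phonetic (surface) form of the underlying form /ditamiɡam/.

[ditaːmiːɡaːm]

/d/ — not in any rule's target class → [d].
/i/ (between /d/ and /t/): rule 1 targets it, but not before a voiced consonant → unchanged [i].
/t/ (between /i/ and /a/): rule 3 targets it, but not word-initially → unchanged [t].
/a/ (between /t/ and /m/): before a voiced consonant, so rule 1 applies → [aː].
/m/ stays [m].
/i/ (between /m/ and /ɡ/): before a voiced consonant, so rule 1 applies → [iː].
/ɡ/ (between /i/ and /a/): no rule targets it → [ɡ].
/a/ meets the environment for rule 1 (before a voiced consonant) → [aː].
/m/ (word-final): no rule targets it → [m].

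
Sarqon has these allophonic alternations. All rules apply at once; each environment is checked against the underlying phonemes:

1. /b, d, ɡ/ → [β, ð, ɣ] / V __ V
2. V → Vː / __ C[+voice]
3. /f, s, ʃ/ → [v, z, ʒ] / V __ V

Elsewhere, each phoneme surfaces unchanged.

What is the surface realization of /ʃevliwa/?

/ʃ/ (word-initial) is in the target of rule 3 but the environment (between two vowels) is not met → [ʃ].
/e/ — between /ʃ/ and /v/, before a voiced consonant — surfaces as [eː] (rule 2).
/v/ (between /e/ and /l/) is unaffected → [v].
/l/ (between /v/ and /i/): no rule targets it → [l].
/i/ (between /l/ and /w/) occurs before a voiced consonant → [iː] by rule 2.
/w/ (between /i/ and /a/) is unaffected → [w].
/a/ (word-final) is in the target of rule 2 but the environment (before a voiced consonant) is not met → [a].

[ʃeːvliːwa]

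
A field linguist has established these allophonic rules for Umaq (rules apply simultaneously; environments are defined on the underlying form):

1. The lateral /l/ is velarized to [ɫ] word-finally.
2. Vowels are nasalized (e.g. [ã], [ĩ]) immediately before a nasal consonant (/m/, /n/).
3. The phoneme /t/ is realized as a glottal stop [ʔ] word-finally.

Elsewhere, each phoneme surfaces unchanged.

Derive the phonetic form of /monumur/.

/m/ — not in any rule's target class → [m].
Rule 2 applies to /o/ (between /m/ and /n/: before a nasal consonant) → [õ].
/n/ (between /o/ and /u/) is unaffected → [n].
/u/ meets the environment for rule 2 (before a nasal consonant) → [ũ].
/m/ (between /u/ and /u/): no rule targets it → [m].
/u/ — between /m/ and /r/; rule 2 does not apply here → [u].
/r/ (word-final): no rule targets it → [r].

[mõnũmur]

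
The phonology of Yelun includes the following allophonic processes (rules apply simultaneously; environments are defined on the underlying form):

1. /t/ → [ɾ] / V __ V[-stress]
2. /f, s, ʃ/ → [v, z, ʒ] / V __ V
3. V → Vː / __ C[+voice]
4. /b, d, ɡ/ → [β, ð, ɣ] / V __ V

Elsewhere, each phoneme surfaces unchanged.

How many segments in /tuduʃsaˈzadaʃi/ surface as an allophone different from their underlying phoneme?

Segments that undergo a rule: /u/ → [uː] (rule 3); /d/ → [ð] (rule 4); /a/ → [aː] (rule 3); /a/ → [aː] (rule 3); /d/ → [ð] (rule 4); /ʃ/ → [ʒ] (rule 2).
All other segments surface unchanged.

6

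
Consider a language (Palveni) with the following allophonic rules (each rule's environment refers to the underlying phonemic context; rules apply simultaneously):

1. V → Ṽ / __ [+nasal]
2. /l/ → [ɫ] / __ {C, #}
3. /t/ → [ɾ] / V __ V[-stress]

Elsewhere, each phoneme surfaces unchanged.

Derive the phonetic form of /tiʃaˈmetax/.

/t/ (word-initial): rule 3 targets it, but not between a vowel and a following unstressed vowel → unchanged [t].
/i/ (between /t/ and /ʃ/) is in the target of rule 1 but the environment (before a nasal consonant) is not met → [i].
/a/ — between /ʃ/ and /m/, before a nasal consonant — surfaces as [ã] (rule 1).
/e/ (between /m/ and /t/) is in the target of rule 1 but the environment (before a nasal consonant) is not met → [e].
/t/ (between /e/ and /a/) occurs between a vowel and a following unstressed vowel → [ɾ] by rule 3.
/a/ (between /t/ and /x/): rule 1 targets it, but not before a nasal consonant → unchanged [a].

[tiʃãˈmeɾax]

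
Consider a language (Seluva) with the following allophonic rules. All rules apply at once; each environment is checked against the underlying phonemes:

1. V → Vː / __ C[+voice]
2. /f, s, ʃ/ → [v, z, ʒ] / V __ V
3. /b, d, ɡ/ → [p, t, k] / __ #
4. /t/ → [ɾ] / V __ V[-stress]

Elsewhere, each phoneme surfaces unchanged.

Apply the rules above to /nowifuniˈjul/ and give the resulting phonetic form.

[noːwivuːniːˈjuːl]

/o/ (between /n/ and /w/): before a voiced consonant, so rule 1 applies → [oː].
/i/ (between /w/ and /f/) is in the target of rule 1 but the environment (before a voiced consonant) is not met → [i].
/f/ meets the environment for rule 2 (between two vowels) → [v].
/u/ — between /f/ and /n/, before a voiced consonant — surfaces as [uː] (rule 1).
/i/ (between /n/ and /j/): before a voiced consonant, so rule 1 applies → [iː].
/u/ (between /j/ and /l/) occurs before a voiced consonant → [uː] by rule 1.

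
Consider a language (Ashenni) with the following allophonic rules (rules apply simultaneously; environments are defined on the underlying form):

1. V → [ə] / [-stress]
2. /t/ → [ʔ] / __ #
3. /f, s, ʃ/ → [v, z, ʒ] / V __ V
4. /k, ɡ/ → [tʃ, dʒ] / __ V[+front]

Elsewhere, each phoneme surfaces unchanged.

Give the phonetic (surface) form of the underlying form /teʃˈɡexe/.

[təʃˈdʒexə]

/t/ (word-initial): rule 2 targets it, but not word-finally → unchanged [t].
/e/ meets the environment for rule 1 (in an unstressed syllable) → [ə].
/ʃ/ (between /e/ and /ɡ/): rule 3 targets it, but not between two vowels → unchanged [ʃ].
/ɡ/ meets the environment for rule 4 (before a front vowel) → [dʒ].
/e/ (between /ɡ/ and /x/): rule 1 targets it, but not in an unstressed syllable → unchanged [e].
/x/ — not in any rule's target class → [x].
/e/ (word-final) occurs in an unstressed syllable → [ə] by rule 1.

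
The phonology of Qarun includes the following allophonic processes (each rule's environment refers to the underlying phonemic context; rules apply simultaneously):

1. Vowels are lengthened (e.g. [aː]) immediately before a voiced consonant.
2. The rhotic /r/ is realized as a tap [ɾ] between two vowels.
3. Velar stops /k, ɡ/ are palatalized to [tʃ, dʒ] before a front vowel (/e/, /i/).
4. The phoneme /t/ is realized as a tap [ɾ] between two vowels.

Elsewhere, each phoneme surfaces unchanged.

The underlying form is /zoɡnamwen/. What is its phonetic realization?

/z/ (word-initial) is unaffected → [z].
/o/ (between /z/ and /ɡ/) occurs before a voiced consonant → [oː] by rule 1.
/ɡ/ (between /o/ and /n/): rule 3 targets it, but not before a front vowel → unchanged [ɡ].
/n/ (between /ɡ/ and /a/): no rule targets it → [n].
/a/ — between /n/ and /m/, before a voiced consonant — surfaces as [aː] (rule 1).
/m/ stays [m].
/w/ — not in any rule's target class → [w].
Rule 1 applies to /e/ (between /w/ and /n/: before a voiced consonant) → [eː].
/n/ (word-final) is unaffected → [n].

[zoːɡnaːmweːn]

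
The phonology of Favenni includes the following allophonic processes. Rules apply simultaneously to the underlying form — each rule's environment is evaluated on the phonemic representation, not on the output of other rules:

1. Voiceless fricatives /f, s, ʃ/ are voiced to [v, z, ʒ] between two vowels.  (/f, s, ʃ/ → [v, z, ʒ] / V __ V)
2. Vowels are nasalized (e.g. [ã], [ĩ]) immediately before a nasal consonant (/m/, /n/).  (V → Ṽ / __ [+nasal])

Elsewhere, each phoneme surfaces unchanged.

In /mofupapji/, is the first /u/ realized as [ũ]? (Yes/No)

No

/u/ (between /f/ and /p/) is in the target of rule 2 but the environment (before a nasal consonant) is not met → [u].
The actual realization is [u], not [ũ].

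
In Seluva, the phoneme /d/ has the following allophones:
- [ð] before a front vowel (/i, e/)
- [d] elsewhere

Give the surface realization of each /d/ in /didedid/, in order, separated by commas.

Occurrence 1 (position 1): before a front vowel (/i, e/) → [ð].
Occurrence 2 (position 3): before a front vowel (/i, e/) → [ð].
Occurrence 3 (position 5): before a front vowel (/i, e/) → [ð].
Occurrence 4 (position 7): no conditioning environment matches → elsewhere allophone [d].

[ð], [ð], [ð], [d]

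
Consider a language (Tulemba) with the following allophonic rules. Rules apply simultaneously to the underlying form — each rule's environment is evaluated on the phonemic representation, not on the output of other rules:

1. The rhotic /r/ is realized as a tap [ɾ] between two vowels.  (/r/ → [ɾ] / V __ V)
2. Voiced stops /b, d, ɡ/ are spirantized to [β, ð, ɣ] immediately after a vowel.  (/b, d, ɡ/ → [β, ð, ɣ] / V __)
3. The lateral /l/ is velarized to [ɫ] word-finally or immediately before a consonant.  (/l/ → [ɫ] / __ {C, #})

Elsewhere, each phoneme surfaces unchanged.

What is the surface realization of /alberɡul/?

[aɫberɡuɫ]

/a/ (word-initial) is unaffected → [a].
/l/ meets the environment for rule 3 (word-finally or immediately before a consonant) → [ɫ].
/b/ (between /l/ and /e/) fails the environment for rule 2, so it stays [b].
/e/ — not in any rule's target class → [e].
/r/ (between /e/ and /ɡ/) fails the environment for rule 1, so it stays [r].
/ɡ/ (between /r/ and /u/) is in the target of rule 2 but the environment (immediately after a vowel) is not met → [ɡ].
/u/ (between /ɡ/ and /l/): no rule targets it → [u].
/l/ meets the environment for rule 3 (word-finally or immediately before a consonant) → [ɫ].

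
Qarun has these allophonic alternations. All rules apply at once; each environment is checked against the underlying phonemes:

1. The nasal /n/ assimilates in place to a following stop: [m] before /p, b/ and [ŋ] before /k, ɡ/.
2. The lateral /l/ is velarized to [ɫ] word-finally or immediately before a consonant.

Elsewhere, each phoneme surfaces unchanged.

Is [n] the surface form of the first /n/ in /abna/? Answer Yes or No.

/n/ (between /b/ and /a/) fails the environment for rule 1, so it stays [n].
The actual realization is [n], which matches [n].

Yes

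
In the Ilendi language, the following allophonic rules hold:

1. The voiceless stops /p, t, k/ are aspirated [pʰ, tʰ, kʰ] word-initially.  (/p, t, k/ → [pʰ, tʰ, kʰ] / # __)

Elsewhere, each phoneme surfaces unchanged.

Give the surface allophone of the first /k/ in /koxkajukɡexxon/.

[kʰ]

/k/ — word-initial, word-initially — surfaces as [kʰ] (rule 1).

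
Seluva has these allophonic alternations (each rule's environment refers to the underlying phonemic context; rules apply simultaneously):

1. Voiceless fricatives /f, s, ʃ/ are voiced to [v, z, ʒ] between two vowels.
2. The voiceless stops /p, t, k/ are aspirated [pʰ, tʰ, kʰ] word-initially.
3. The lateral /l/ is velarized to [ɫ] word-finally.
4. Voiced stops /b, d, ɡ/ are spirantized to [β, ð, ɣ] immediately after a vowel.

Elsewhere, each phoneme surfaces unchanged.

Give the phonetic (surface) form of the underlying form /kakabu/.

/k/ (word-initial) occurs word-initially → [kʰ] by rule 2.
/a/ — not in any rule's target class → [a].
/k/ — between /a/ and /a/; rule 2 does not apply here → [k].
/a/ stays [a].
Rule 4 applies to /b/ (between /a/ and /u/: immediately after a vowel) → [β].
/u/ stays [u].

[kʰakaβu]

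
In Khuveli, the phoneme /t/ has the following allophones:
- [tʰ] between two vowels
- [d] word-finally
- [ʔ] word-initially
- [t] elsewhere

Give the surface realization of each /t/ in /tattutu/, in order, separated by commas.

[ʔ], [t], [t], [tʰ]

Occurrence 1 (position 1): word-initially → [ʔ].
Occurrence 2 (position 3): no conditioning environment matches → elsewhere allophone [t].
Occurrence 3 (position 4): no conditioning environment matches → elsewhere allophone [t].
Occurrence 4 (position 6): between two vowels → [tʰ].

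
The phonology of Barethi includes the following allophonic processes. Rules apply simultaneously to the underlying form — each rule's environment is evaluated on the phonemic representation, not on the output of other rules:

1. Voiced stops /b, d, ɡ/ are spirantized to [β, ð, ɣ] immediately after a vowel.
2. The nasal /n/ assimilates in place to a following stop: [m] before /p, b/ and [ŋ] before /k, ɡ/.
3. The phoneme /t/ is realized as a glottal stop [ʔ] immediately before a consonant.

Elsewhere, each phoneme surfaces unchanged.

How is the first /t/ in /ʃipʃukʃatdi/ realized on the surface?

/t/ (between /a/ and /d/): immediately before a consonant, so rule 3 applies → [ʔ].

[ʔ]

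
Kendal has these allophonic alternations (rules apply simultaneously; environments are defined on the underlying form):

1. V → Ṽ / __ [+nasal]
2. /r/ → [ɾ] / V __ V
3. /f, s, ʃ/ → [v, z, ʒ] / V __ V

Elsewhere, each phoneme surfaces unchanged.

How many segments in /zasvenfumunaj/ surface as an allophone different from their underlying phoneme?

3

Segments that undergo a rule: /e/ → [ẽ] (rule 1); /u/ → [ũ] (rule 1); /u/ → [ũ] (rule 1).
All other segments surface unchanged.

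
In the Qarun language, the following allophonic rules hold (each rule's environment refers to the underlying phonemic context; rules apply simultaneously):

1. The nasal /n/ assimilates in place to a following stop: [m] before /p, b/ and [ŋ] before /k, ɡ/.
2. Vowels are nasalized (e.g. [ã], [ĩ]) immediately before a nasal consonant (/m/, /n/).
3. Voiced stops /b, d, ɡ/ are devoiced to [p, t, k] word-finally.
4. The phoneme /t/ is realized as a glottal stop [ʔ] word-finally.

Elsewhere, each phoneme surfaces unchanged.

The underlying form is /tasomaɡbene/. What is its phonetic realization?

[tasõmaɡbẽne]

/t/ — word-initial; rule 4 does not apply here → [t].
/a/ (between /t/ and /s/) fails the environment for rule 2, so it stays [a].
/s/ stays [s].
/o/ — between /s/ and /m/, before a nasal consonant — surfaces as [õ] (rule 2).
/m/ stays [m].
/a/ (between /m/ and /ɡ/): rule 2 targets it, but not before a nasal consonant → unchanged [a].
/ɡ/ (between /a/ and /b/): rule 3 targets it, but not word-finally → unchanged [ɡ].
/b/ (between /ɡ/ and /e/) fails the environment for rule 3, so it stays [b].
/e/ (between /b/ and /n/): before a nasal consonant, so rule 2 applies → [ẽ].
/n/ (between /e/ and /e/) is in the target of rule 1 but the environment (before a labial or velar stop) is not met → [n].
/e/ (word-final) is in the target of rule 2 but the environment (before a nasal consonant) is not met → [e].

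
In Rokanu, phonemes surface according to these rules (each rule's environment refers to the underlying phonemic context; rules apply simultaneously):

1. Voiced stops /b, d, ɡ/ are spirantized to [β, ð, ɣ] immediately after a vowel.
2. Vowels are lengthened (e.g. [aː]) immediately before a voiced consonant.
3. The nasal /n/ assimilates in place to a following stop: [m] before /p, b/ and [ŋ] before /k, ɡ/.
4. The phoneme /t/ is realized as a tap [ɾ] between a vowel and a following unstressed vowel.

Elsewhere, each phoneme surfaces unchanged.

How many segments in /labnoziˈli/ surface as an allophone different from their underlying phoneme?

4

Segments that undergo a rule: /a/ → [aː] (rule 2); /b/ → [β] (rule 1); /o/ → [oː] (rule 2); /i/ → [iː] (rule 2).
All other segments surface unchanged.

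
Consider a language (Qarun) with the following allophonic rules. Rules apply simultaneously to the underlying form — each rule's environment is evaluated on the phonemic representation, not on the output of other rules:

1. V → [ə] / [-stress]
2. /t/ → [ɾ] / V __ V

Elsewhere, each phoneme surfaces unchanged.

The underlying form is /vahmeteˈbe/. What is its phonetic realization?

[vəhməɾəˈbe]

/v/ stays [v].
/a/ (between /v/ and /h/) occurs in an unstressed syllable → [ə] by rule 1.
/h/ (between /a/ and /m/): no rule targets it → [h].
/m/ stays [m].
/e/ meets the environment for rule 1 (in an unstressed syllable) → [ə].
/t/ (between /e/ and /e/) occurs between two vowels → [ɾ] by rule 2.
/e/ meets the environment for rule 1 (in an unstressed syllable) → [ə].
/b/ stays [b].
/e/ (word-final): rule 1 targets it, but not in an unstressed syllable → unchanged [e].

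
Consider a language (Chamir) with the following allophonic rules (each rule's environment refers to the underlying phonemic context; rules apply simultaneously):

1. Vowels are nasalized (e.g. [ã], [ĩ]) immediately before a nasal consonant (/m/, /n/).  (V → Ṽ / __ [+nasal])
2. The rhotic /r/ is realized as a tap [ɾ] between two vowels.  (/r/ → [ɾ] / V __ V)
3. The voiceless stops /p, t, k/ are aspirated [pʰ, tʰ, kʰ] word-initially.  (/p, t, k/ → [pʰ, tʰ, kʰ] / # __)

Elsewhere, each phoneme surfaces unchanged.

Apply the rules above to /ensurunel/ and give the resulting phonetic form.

[ẽnsuɾũnel]

/e/ (word-initial): before a nasal consonant, so rule 1 applies → [ẽ].
/n/ (between /e/ and /s/) is unaffected → [n].
/s/ stays [s].
/u/ (between /s/ and /r/): rule 1 targets it, but not before a nasal consonant → unchanged [u].
/r/ (between /u/ and /u/): between two vowels, so rule 2 applies → [ɾ].
Rule 1 applies to /u/ (between /r/ and /n/: before a nasal consonant) → [ũ].
/n/ (between /u/ and /e/): no rule targets it → [n].
/e/ (between /n/ and /l/) fails the environment for rule 1, so it stays [e].
/l/ — not in any rule's target class → [l].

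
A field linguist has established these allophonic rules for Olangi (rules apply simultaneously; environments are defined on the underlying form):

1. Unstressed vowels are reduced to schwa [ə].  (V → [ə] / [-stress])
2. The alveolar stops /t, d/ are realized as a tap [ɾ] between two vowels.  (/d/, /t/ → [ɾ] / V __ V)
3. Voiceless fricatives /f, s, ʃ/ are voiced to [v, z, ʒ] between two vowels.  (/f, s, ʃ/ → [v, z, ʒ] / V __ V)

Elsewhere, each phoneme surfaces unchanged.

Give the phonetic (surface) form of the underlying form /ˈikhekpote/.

/i/ (word-initial) is in the target of rule 1 but the environment (in an unstressed syllable) is not met → [i].
Rule 1 applies to /e/ (between /h/ and /k/: in an unstressed syllable) → [ə].
Rule 1 applies to /o/ (between /p/ and /t/: in an unstressed syllable) → [ə].
/t/ (between /o/ and /e/) occurs between two vowels → [ɾ] by rule 2.
Rule 1 applies to /e/ (word-final: in an unstressed syllable) → [ə].

[ˈikhəkpəɾə]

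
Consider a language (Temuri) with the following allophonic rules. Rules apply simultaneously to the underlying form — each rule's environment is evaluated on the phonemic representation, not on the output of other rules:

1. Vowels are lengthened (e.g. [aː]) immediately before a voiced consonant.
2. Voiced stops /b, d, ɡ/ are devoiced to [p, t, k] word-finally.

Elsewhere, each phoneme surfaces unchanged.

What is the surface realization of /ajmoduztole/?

[aːjmoːduːztoːle]

Rule 1 applies to /a/ (word-initial: before a voiced consonant) → [aː].
/j/ — not in any rule's target class → [j].
/m/ — not in any rule's target class → [m].
/o/ — between /m/ and /d/, before a voiced consonant — surfaces as [oː] (rule 1).
/d/ (between /o/ and /u/) fails the environment for rule 2, so it stays [d].
/u/ meets the environment for rule 1 (before a voiced consonant) → [uː].
/z/ — not in any rule's target class → [z].
/t/ — not in any rule's target class → [t].
/o/ — between /t/ and /l/, before a voiced consonant — surfaces as [oː] (rule 1).
/l/ (between /o/ and /e/) is unaffected → [l].
/e/ — word-final; rule 1 does not apply here → [e].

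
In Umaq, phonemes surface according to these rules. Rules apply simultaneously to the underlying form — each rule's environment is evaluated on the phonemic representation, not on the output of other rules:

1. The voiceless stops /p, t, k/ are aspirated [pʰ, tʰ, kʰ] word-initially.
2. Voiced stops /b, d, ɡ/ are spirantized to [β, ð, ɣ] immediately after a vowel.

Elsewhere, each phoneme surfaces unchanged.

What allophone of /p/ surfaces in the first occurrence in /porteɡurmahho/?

[pʰ]

Rule 1 applies to /p/ (word-initial: word-initially) → [pʰ].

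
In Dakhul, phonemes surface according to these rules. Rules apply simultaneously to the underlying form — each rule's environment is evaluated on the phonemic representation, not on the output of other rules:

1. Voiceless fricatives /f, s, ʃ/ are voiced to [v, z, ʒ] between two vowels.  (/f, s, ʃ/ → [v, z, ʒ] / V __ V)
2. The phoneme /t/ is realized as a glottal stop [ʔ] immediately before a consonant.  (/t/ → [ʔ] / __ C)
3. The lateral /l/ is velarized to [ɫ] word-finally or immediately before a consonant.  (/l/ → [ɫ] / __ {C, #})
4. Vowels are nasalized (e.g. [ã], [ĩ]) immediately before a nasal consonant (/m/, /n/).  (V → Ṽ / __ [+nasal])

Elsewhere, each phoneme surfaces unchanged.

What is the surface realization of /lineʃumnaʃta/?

/l/ — word-initial; rule 3 does not apply here → [l].
/i/ (between /l/ and /n/): before a nasal consonant, so rule 4 applies → [ĩ].
/n/ (between /i/ and /e/) is unaffected → [n].
/e/ (between /n/ and /ʃ/): rule 4 targets it, but not before a nasal consonant → unchanged [e].
/ʃ/ (between /e/ and /u/) occurs between two vowels → [ʒ] by rule 1.
Rule 4 applies to /u/ (between /ʃ/ and /m/: before a nasal consonant) → [ũ].
/m/ stays [m].
/n/ — not in any rule's target class → [n].
/a/ (between /n/ and /ʃ/) is in the target of rule 4 but the environment (before a nasal consonant) is not met → [a].
/ʃ/ (between /a/ and /t/) fails the environment for rule 1, so it stays [ʃ].
/t/ (between /ʃ/ and /a/) fails the environment for rule 2, so it stays [t].
/a/ (word-final) is in the target of rule 4 but the environment (before a nasal consonant) is not met → [a].

[lĩneʒũmnaʃta]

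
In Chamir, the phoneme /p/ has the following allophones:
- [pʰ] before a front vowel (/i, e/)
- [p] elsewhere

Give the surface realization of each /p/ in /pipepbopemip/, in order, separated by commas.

Occurrence 1 (position 1): before a front vowel (/i, e/) → [pʰ].
Occurrence 2 (position 3): before a front vowel (/i, e/) → [pʰ].
Occurrence 3 (position 5): no conditioning environment matches → elsewhere allophone [p].
Occurrence 4 (position 8): before a front vowel (/i, e/) → [pʰ].
Occurrence 5 (position 12): no conditioning environment matches → elsewhere allophone [p].

[pʰ], [pʰ], [p], [pʰ], [p]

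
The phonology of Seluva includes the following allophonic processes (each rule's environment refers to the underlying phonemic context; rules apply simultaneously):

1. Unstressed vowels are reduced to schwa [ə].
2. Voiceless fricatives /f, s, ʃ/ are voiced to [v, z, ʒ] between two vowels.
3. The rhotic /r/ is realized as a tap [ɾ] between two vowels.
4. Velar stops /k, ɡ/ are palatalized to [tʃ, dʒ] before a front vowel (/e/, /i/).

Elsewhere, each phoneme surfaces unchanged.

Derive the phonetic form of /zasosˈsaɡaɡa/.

[zəzəsˈsaɡəɡə]

/z/ stays [z].
/a/ — between /z/ and /s/, in an unstressed syllable — surfaces as [ə] (rule 1).
/s/ — between /a/ and /o/, between two vowels — surfaces as [z] (rule 2).
Rule 1 applies to /o/ (between /s/ and /s/: in an unstressed syllable) → [ə].
/s/ (between /o/ and /s/): rule 2 targets it, but not between two vowels → unchanged [s].
/s/ (between /s/ and /a/) is in the target of rule 2 but the environment (between two vowels) is not met → [s].
/a/ — between /s/ and /ɡ/; rule 1 does not apply here → [a].
/ɡ/ (between /a/ and /a/) fails the environment for rule 4, so it stays [ɡ].
/a/ (between /ɡ/ and /ɡ/) occurs in an unstressed syllable → [ə] by rule 1.
/ɡ/ (between /a/ and /a/) is in the target of rule 4 but the environment (before a front vowel) is not met → [ɡ].
Rule 1 applies to /a/ (word-final: in an unstressed syllable) → [ə].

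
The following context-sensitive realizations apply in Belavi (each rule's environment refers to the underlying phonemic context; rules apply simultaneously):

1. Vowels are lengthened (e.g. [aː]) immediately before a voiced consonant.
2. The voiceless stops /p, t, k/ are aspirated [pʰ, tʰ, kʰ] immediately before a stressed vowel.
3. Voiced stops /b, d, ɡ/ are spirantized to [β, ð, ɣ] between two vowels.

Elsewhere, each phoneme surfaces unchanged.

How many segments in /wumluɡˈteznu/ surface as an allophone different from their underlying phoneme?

4

Segments that undergo a rule: /u/ → [uː] (rule 1); /u/ → [uː] (rule 1); /t/ → [tʰ] (rule 2); /e/ → [eː] (rule 1).
All other segments surface unchanged.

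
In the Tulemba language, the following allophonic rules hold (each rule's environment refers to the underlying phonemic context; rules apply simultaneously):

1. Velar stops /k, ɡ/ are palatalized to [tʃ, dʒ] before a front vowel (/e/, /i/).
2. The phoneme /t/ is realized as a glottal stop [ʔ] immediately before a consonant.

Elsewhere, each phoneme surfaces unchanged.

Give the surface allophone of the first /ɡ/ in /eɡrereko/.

/ɡ/ — between /e/ and /r/; rule 1 does not apply here → [ɡ].

[ɡ]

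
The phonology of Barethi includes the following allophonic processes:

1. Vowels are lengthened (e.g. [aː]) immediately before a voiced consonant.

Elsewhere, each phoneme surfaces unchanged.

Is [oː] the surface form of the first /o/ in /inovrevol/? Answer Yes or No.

/o/ (between /n/ and /v/) occurs before a voiced consonant → [oː] by rule 1.
The actual realization is [oː], which matches [oː].

Yes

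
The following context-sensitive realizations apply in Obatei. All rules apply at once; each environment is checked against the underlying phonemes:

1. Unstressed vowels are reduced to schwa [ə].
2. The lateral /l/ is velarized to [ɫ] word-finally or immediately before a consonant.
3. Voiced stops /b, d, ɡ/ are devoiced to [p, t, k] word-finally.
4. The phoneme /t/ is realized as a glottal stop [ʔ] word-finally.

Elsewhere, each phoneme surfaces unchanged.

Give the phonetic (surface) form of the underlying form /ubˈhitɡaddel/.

[əbˈhitɡəddəɫ]

/u/ (word-initial): in an unstressed syllable, so rule 1 applies → [ə].
/b/ — between /u/ and /h/; rule 3 does not apply here → [b].
/i/ — between /h/ and /t/; rule 1 does not apply here → [i].
/t/ (between /i/ and /ɡ/) is in the target of rule 4 but the environment (word-finally) is not met → [t].
/ɡ/ (between /t/ and /a/) fails the environment for rule 3, so it stays [ɡ].
/a/ (between /ɡ/ and /d/): in an unstressed syllable, so rule 1 applies → [ə].
/d/ (between /a/ and /d/) is in the target of rule 3 but the environment (word-finally) is not met → [d].
/d/ (between /d/ and /e/) fails the environment for rule 3, so it stays [d].
/e/ (between /d/ and /l/) occurs in an unstressed syllable → [ə] by rule 1.
Rule 2 applies to /l/ (word-final: word-finally or immediately before a consonant) → [ɫ].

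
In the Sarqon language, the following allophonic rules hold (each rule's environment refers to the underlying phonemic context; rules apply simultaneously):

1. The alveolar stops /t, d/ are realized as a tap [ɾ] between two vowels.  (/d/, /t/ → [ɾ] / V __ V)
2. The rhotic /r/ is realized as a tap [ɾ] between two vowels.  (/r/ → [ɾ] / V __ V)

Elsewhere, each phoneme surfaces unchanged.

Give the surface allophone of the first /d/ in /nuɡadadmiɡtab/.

/d/ (between /a/ and /a/) occurs between two vowels → [ɾ] by rule 1.

[ɾ]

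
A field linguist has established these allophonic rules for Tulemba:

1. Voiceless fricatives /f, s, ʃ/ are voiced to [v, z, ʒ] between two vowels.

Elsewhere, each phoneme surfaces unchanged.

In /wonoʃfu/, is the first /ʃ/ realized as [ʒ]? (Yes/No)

No

/ʃ/ (between /o/ and /f/): rule 1 targets it, but not between two vowels → unchanged [ʃ].
The actual realization is [ʃ], not [ʒ].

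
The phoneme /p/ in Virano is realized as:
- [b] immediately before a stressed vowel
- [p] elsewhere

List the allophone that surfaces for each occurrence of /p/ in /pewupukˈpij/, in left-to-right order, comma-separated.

[p], [p], [b]

Occurrence 1 (position 1): no conditioning environment matches → elsewhere allophone [p].
Occurrence 2 (position 5): no conditioning environment matches → elsewhere allophone [p].
Occurrence 3 (position 8): immediately before a stressed vowel → [b].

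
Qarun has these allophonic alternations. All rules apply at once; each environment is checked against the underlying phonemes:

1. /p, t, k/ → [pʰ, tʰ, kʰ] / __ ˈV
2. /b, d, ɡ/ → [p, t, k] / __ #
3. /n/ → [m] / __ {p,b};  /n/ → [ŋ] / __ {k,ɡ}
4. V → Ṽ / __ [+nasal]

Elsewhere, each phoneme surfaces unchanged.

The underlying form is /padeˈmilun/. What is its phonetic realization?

[padẽˈmilũn]

/p/ (word-initial): rule 1 targets it, but not immediately before a stressed vowel → unchanged [p].
/a/ — between /p/ and /d/; rule 4 does not apply here → [a].
/d/ (between /a/ and /e/): rule 2 targets it, but not word-finally → unchanged [d].
/e/ (between /d/ and /m/): before a nasal consonant, so rule 4 applies → [ẽ].
/m/ (between /e/ and /i/): no rule targets it → [m].
/i/ (between /m/ and /l/): rule 4 targets it, but not before a nasal consonant → unchanged [i].
/l/ (between /i/ and /u/) is unaffected → [l].
/u/ (between /l/ and /n/) occurs before a nasal consonant → [ũ] by rule 4.
/n/ (word-final) is in the target of rule 3 but the environment (before a labial or velar stop) is not met → [n].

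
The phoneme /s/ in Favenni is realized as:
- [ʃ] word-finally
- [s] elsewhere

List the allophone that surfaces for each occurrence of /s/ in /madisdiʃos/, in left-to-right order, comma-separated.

Occurrence 1 (position 5): no conditioning environment matches → elsewhere allophone [s].
Occurrence 2 (position 10): word-finally → [ʃ].

[s], [ʃ]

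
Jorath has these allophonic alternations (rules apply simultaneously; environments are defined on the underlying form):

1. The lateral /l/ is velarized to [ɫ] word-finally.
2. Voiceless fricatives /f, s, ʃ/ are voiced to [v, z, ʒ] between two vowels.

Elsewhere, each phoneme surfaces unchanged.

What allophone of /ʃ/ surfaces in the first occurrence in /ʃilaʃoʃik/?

/ʃ/ (word-initial) is in the target of rule 2 but the environment (between two vowels) is not met → [ʃ].

[ʃ]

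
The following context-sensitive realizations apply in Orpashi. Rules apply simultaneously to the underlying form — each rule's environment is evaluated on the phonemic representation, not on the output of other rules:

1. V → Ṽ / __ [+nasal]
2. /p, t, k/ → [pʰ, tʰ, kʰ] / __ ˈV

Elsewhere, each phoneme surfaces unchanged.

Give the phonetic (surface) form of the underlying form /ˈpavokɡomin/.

[ˈpʰavokɡõmĩn]

/p/ meets the environment for rule 2 (immediately before a stressed vowel) → [pʰ].
/a/ (between /p/ and /v/) is in the target of rule 1 but the environment (before a nasal consonant) is not met → [a].
/v/ (between /a/ and /o/) is unaffected → [v].
/o/ (between /v/ and /k/) fails the environment for rule 1, so it stays [o].
/k/ (between /o/ and /ɡ/): rule 2 targets it, but not immediately before a stressed vowel → unchanged [k].
/ɡ/ stays [ɡ].
/o/ meets the environment for rule 1 (before a nasal consonant) → [õ].
/m/ (between /o/ and /i/) is unaffected → [m].
/i/ meets the environment for rule 1 (before a nasal consonant) → [ĩ].
/n/ — not in any rule's target class → [n].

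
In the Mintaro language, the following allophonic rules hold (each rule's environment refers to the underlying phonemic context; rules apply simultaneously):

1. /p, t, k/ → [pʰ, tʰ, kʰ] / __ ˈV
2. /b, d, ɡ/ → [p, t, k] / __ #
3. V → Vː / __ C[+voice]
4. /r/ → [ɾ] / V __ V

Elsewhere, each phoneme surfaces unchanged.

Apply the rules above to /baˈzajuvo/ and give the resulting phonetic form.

/b/ (word-initial) fails the environment for rule 2, so it stays [b].
/a/ meets the environment for rule 3 (before a voiced consonant) → [aː].
/z/ — not in any rule's target class → [z].
/a/ (between /z/ and /j/): before a voiced consonant, so rule 3 applies → [aː].
/j/ — not in any rule's target class → [j].
/u/ (between /j/ and /v/): before a voiced consonant, so rule 3 applies → [uː].
/v/ (between /u/ and /o/) is unaffected → [v].
/o/ (word-final) is in the target of rule 3 but the environment (before a voiced consonant) is not met → [o].

[baːˈzaːjuːvo]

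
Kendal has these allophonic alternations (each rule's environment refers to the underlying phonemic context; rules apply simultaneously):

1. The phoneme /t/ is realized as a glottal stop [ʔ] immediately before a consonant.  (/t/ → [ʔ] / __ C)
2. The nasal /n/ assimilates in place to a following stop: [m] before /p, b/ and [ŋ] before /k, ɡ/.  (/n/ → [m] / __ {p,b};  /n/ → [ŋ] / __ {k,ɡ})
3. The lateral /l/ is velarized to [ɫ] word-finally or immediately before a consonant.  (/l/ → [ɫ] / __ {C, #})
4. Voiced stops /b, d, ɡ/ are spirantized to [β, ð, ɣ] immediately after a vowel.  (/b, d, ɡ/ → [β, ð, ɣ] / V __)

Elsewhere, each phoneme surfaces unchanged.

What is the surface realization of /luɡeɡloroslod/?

/l/ (word-initial) is in the target of rule 3 but the environment (word-finally or immediately before a consonant) is not met → [l].
/u/ (between /l/ and /ɡ/) is unaffected → [u].
/ɡ/ (between /u/ and /e/): immediately after a vowel, so rule 4 applies → [ɣ].
/e/ stays [e].
/ɡ/ — between /e/ and /l/, immediately after a vowel — surfaces as [ɣ] (rule 4).
/l/ (between /ɡ/ and /o/) fails the environment for rule 3, so it stays [l].
/o/ (between /l/ and /r/): no rule targets it → [o].
/r/ stays [r].
/o/ (between /r/ and /s/): no rule targets it → [o].
/s/ stays [s].
/l/ (between /s/ and /o/) fails the environment for rule 3, so it stays [l].
/o/ — not in any rule's target class → [o].
/d/ (word-final): immediately after a vowel, so rule 4 applies → [ð].

[luɣeɣlorosloð]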